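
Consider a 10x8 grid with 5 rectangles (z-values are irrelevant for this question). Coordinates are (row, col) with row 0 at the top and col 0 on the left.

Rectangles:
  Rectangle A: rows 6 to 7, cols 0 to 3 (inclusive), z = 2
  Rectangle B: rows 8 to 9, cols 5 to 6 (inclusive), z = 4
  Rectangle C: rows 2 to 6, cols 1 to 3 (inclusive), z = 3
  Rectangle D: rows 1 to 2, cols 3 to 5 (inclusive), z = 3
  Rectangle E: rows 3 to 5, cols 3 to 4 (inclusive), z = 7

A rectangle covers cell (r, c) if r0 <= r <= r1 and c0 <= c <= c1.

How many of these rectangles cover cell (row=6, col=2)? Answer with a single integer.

Check cell (6,2):
  A: rows 6-7 cols 0-3 -> covers
  B: rows 8-9 cols 5-6 -> outside (row miss)
  C: rows 2-6 cols 1-3 -> covers
  D: rows 1-2 cols 3-5 -> outside (row miss)
  E: rows 3-5 cols 3-4 -> outside (row miss)
Count covering = 2

Answer: 2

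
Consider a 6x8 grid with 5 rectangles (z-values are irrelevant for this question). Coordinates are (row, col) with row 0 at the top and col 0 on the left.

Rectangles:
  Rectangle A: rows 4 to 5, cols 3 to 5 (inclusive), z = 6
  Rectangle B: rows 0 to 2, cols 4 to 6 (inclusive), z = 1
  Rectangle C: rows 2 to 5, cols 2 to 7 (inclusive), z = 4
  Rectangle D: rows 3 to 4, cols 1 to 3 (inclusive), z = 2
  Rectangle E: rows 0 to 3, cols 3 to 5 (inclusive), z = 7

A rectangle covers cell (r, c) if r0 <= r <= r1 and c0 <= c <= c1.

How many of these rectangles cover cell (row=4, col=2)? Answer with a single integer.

Answer: 2

Derivation:
Check cell (4,2):
  A: rows 4-5 cols 3-5 -> outside (col miss)
  B: rows 0-2 cols 4-6 -> outside (row miss)
  C: rows 2-5 cols 2-7 -> covers
  D: rows 3-4 cols 1-3 -> covers
  E: rows 0-3 cols 3-5 -> outside (row miss)
Count covering = 2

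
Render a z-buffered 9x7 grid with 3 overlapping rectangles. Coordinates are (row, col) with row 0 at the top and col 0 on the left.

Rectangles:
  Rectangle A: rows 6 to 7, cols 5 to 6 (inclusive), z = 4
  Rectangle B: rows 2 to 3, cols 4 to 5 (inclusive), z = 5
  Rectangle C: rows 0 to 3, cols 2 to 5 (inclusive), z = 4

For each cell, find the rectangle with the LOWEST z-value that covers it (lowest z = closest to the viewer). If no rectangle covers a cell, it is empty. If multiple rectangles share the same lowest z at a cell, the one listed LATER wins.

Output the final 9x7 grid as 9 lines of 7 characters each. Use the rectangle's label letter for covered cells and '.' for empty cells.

..CCCC.
..CCCC.
..CCCC.
..CCCC.
.......
.......
.....AA
.....AA
.......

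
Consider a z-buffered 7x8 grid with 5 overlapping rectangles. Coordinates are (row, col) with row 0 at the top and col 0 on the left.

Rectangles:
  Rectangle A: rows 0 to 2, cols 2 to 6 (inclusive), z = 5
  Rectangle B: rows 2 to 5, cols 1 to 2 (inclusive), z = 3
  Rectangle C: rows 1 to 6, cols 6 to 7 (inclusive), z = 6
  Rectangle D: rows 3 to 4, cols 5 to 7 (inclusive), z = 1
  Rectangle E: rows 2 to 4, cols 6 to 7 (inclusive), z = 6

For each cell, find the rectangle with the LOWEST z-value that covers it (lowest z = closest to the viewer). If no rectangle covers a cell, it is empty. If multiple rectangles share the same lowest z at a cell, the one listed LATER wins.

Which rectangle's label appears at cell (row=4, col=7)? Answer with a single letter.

Answer: D

Derivation:
Check cell (4,7):
  A: rows 0-2 cols 2-6 -> outside (row miss)
  B: rows 2-5 cols 1-2 -> outside (col miss)
  C: rows 1-6 cols 6-7 z=6 -> covers; best now C (z=6)
  D: rows 3-4 cols 5-7 z=1 -> covers; best now D (z=1)
  E: rows 2-4 cols 6-7 z=6 -> covers; best now D (z=1)
Winner: D at z=1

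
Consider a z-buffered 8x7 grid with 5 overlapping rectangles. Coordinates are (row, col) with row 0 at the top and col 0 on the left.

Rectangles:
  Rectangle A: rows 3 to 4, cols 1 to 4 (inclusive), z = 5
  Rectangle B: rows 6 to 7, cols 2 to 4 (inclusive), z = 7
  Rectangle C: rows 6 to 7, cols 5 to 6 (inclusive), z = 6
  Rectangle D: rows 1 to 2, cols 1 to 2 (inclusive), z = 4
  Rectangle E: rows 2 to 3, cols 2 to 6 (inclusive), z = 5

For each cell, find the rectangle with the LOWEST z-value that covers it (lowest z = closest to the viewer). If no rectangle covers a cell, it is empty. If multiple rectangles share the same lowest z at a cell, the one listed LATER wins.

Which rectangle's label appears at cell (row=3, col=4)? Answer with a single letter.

Answer: E

Derivation:
Check cell (3,4):
  A: rows 3-4 cols 1-4 z=5 -> covers; best now A (z=5)
  B: rows 6-7 cols 2-4 -> outside (row miss)
  C: rows 6-7 cols 5-6 -> outside (row miss)
  D: rows 1-2 cols 1-2 -> outside (row miss)
  E: rows 2-3 cols 2-6 z=5 -> covers; best now E (z=5)
Winner: E at z=5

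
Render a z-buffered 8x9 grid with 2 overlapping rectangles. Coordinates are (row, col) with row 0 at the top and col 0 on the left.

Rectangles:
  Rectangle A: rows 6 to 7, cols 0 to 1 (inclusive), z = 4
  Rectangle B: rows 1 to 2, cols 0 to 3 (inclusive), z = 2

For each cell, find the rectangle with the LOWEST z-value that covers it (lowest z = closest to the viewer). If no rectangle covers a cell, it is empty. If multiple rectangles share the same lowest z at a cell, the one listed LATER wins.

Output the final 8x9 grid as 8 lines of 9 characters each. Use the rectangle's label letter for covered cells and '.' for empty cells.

.........
BBBB.....
BBBB.....
.........
.........
.........
AA.......
AA.......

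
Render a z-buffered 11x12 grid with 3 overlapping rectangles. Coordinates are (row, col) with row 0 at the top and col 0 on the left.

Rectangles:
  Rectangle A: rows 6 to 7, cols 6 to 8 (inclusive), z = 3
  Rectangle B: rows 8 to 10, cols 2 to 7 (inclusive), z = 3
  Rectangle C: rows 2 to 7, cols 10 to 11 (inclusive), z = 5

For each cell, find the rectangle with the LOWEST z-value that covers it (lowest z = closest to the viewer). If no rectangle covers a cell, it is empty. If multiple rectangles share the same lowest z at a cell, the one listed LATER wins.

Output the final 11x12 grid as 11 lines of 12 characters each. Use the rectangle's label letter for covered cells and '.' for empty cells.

............
............
..........CC
..........CC
..........CC
..........CC
......AAA.CC
......AAA.CC
..BBBBBB....
..BBBBBB....
..BBBBBB....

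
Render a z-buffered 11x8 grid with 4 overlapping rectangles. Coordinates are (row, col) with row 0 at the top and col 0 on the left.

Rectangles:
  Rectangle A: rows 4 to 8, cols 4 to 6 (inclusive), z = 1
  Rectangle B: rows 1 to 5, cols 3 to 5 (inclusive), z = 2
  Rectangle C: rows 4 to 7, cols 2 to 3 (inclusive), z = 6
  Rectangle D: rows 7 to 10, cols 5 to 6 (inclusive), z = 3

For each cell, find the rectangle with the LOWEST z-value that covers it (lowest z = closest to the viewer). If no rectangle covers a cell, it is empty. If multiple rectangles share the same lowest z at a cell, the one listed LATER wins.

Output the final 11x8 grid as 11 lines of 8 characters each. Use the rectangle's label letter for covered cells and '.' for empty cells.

........
...BBB..
...BBB..
...BBB..
..CBAAA.
..CBAAA.
..CCAAA.
..CCAAA.
....AAA.
.....DD.
.....DD.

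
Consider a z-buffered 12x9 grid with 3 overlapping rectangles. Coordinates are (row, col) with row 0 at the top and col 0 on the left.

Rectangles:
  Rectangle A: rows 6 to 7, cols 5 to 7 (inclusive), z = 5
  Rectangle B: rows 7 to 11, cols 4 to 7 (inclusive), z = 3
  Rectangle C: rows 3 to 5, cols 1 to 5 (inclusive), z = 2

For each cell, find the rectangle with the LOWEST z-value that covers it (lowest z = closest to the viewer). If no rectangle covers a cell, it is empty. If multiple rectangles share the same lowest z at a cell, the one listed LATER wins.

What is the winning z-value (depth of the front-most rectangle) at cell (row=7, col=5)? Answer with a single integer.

Check cell (7,5):
  A: rows 6-7 cols 5-7 z=5 -> covers; best now A (z=5)
  B: rows 7-11 cols 4-7 z=3 -> covers; best now B (z=3)
  C: rows 3-5 cols 1-5 -> outside (row miss)
Winner: B at z=3

Answer: 3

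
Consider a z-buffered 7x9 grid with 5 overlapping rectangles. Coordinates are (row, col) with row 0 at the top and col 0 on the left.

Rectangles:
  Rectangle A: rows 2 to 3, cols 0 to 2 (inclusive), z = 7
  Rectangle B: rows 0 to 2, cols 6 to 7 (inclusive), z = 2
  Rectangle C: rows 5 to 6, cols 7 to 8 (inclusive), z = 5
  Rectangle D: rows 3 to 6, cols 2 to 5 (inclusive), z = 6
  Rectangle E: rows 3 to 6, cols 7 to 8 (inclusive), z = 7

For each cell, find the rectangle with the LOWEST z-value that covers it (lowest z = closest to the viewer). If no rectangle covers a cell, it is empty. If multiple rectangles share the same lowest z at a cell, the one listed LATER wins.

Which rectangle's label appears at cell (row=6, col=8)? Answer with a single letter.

Answer: C

Derivation:
Check cell (6,8):
  A: rows 2-3 cols 0-2 -> outside (row miss)
  B: rows 0-2 cols 6-7 -> outside (row miss)
  C: rows 5-6 cols 7-8 z=5 -> covers; best now C (z=5)
  D: rows 3-6 cols 2-5 -> outside (col miss)
  E: rows 3-6 cols 7-8 z=7 -> covers; best now C (z=5)
Winner: C at z=5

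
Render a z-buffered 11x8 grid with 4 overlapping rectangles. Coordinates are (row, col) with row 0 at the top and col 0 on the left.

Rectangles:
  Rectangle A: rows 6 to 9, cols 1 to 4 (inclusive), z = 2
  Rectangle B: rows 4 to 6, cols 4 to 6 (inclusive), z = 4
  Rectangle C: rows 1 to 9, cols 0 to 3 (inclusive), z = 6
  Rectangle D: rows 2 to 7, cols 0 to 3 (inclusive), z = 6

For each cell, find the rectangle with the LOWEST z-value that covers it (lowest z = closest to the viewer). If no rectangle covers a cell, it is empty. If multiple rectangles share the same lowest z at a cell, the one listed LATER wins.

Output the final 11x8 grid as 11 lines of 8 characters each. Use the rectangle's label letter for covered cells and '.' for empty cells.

........
CCCC....
DDDD....
DDDD....
DDDDBBB.
DDDDBBB.
DAAAABB.
DAAAA...
CAAAA...
CAAAA...
........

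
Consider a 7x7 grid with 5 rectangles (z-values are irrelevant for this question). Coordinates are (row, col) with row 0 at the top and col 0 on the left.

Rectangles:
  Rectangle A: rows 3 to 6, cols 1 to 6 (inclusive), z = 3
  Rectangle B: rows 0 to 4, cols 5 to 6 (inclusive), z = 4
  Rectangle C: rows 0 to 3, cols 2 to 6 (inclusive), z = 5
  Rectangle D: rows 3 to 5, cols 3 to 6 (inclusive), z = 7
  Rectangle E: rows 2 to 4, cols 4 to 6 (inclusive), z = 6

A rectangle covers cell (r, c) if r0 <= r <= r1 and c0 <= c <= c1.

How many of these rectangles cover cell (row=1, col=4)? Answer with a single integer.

Check cell (1,4):
  A: rows 3-6 cols 1-6 -> outside (row miss)
  B: rows 0-4 cols 5-6 -> outside (col miss)
  C: rows 0-3 cols 2-6 -> covers
  D: rows 3-5 cols 3-6 -> outside (row miss)
  E: rows 2-4 cols 4-6 -> outside (row miss)
Count covering = 1

Answer: 1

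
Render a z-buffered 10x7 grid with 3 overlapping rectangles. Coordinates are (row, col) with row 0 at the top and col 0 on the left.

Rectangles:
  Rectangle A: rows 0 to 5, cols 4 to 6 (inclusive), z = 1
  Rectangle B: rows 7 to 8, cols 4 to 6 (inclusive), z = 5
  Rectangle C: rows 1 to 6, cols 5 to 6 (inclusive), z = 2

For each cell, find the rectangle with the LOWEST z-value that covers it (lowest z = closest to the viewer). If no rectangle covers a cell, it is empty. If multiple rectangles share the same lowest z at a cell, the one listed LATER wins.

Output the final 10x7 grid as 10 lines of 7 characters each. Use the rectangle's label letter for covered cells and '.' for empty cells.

....AAA
....AAA
....AAA
....AAA
....AAA
....AAA
.....CC
....BBB
....BBB
.......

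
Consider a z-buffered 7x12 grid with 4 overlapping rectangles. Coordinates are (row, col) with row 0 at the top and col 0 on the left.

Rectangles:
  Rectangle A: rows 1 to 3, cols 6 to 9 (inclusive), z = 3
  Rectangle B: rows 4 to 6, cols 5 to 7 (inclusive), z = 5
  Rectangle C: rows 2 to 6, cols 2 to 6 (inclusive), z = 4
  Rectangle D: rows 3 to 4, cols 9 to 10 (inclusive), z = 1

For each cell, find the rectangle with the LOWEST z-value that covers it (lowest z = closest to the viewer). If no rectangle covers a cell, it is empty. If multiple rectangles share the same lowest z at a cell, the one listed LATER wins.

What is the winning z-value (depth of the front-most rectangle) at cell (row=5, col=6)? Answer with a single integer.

Check cell (5,6):
  A: rows 1-3 cols 6-9 -> outside (row miss)
  B: rows 4-6 cols 5-7 z=5 -> covers; best now B (z=5)
  C: rows 2-6 cols 2-6 z=4 -> covers; best now C (z=4)
  D: rows 3-4 cols 9-10 -> outside (row miss)
Winner: C at z=4

Answer: 4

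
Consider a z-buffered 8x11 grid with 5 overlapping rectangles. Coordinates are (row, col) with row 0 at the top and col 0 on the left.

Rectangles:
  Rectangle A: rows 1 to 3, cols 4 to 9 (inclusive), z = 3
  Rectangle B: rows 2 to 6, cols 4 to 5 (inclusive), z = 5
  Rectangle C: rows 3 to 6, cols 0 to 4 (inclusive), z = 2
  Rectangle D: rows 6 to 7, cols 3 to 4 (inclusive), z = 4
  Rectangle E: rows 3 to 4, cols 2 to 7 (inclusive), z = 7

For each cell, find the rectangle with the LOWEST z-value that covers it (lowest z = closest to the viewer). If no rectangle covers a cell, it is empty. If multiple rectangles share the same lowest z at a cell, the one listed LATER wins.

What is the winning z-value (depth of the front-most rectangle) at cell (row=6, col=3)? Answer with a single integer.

Answer: 2

Derivation:
Check cell (6,3):
  A: rows 1-3 cols 4-9 -> outside (row miss)
  B: rows 2-6 cols 4-5 -> outside (col miss)
  C: rows 3-6 cols 0-4 z=2 -> covers; best now C (z=2)
  D: rows 6-7 cols 3-4 z=4 -> covers; best now C (z=2)
  E: rows 3-4 cols 2-7 -> outside (row miss)
Winner: C at z=2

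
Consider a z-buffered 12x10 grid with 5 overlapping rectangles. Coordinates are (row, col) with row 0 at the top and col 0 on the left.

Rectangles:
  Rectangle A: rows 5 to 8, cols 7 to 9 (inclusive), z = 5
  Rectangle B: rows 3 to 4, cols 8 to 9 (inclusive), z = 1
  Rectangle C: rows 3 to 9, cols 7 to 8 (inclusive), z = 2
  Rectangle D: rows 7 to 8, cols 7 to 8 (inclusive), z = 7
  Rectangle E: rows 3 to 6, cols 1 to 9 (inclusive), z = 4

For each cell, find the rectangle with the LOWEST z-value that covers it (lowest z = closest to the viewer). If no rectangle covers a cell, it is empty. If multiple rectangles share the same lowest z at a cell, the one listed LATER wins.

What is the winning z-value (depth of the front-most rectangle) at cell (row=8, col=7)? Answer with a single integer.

Check cell (8,7):
  A: rows 5-8 cols 7-9 z=5 -> covers; best now A (z=5)
  B: rows 3-4 cols 8-9 -> outside (row miss)
  C: rows 3-9 cols 7-8 z=2 -> covers; best now C (z=2)
  D: rows 7-8 cols 7-8 z=7 -> covers; best now C (z=2)
  E: rows 3-6 cols 1-9 -> outside (row miss)
Winner: C at z=2

Answer: 2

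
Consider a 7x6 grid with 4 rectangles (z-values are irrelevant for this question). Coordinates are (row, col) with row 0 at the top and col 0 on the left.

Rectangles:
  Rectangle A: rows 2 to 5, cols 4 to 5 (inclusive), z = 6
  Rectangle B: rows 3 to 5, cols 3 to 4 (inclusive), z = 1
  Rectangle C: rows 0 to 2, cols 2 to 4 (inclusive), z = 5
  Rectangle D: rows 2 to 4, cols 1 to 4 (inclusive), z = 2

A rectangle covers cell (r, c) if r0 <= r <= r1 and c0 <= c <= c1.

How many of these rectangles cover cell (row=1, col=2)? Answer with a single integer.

Answer: 1

Derivation:
Check cell (1,2):
  A: rows 2-5 cols 4-5 -> outside (row miss)
  B: rows 3-5 cols 3-4 -> outside (row miss)
  C: rows 0-2 cols 2-4 -> covers
  D: rows 2-4 cols 1-4 -> outside (row miss)
Count covering = 1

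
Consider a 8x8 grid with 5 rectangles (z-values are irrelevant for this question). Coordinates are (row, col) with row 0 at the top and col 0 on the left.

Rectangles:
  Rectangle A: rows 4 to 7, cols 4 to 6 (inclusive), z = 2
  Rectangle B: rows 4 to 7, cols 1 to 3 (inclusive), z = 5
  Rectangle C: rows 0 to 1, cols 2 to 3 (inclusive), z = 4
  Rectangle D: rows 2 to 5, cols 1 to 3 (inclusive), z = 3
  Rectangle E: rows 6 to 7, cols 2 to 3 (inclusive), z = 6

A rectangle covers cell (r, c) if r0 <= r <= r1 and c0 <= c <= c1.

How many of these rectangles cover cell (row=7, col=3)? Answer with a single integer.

Check cell (7,3):
  A: rows 4-7 cols 4-6 -> outside (col miss)
  B: rows 4-7 cols 1-3 -> covers
  C: rows 0-1 cols 2-3 -> outside (row miss)
  D: rows 2-5 cols 1-3 -> outside (row miss)
  E: rows 6-7 cols 2-3 -> covers
Count covering = 2

Answer: 2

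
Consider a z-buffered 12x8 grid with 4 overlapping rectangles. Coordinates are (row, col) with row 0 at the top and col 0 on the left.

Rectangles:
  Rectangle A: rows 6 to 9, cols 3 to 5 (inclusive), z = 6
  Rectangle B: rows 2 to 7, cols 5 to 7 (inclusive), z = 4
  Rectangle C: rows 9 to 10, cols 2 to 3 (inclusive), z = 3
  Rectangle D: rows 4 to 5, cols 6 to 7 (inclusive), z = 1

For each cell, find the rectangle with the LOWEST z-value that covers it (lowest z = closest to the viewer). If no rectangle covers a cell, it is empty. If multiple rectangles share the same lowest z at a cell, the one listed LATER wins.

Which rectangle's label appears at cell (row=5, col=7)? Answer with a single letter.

Check cell (5,7):
  A: rows 6-9 cols 3-5 -> outside (row miss)
  B: rows 2-7 cols 5-7 z=4 -> covers; best now B (z=4)
  C: rows 9-10 cols 2-3 -> outside (row miss)
  D: rows 4-5 cols 6-7 z=1 -> covers; best now D (z=1)
Winner: D at z=1

Answer: D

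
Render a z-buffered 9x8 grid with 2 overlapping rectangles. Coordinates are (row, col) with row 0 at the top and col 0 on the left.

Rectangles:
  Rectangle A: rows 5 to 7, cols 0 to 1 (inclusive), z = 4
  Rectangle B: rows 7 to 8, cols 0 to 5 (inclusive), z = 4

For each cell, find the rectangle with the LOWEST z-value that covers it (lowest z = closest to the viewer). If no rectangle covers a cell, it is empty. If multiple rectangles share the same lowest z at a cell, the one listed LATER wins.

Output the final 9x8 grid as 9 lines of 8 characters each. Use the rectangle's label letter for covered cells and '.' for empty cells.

........
........
........
........
........
AA......
AA......
BBBBBB..
BBBBBB..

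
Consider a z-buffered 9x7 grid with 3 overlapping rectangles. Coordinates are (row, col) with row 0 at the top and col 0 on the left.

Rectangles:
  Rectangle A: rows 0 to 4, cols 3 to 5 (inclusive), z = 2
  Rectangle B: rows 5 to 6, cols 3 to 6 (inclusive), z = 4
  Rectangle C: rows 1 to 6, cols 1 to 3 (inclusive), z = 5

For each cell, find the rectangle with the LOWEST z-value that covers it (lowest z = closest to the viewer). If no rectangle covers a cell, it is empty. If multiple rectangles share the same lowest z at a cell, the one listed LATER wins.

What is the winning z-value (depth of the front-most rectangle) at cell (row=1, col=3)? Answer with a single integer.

Answer: 2

Derivation:
Check cell (1,3):
  A: rows 0-4 cols 3-5 z=2 -> covers; best now A (z=2)
  B: rows 5-6 cols 3-6 -> outside (row miss)
  C: rows 1-6 cols 1-3 z=5 -> covers; best now A (z=2)
Winner: A at z=2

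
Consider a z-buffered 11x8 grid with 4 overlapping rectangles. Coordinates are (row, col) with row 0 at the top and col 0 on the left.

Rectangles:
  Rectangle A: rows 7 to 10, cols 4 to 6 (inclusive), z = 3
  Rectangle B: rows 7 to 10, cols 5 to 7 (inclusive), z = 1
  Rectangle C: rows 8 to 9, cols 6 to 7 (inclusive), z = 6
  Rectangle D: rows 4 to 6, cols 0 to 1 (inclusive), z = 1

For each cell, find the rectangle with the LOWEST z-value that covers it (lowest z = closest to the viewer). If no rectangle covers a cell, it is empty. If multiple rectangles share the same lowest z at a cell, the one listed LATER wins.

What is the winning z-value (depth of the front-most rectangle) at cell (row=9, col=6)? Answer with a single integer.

Answer: 1

Derivation:
Check cell (9,6):
  A: rows 7-10 cols 4-6 z=3 -> covers; best now A (z=3)
  B: rows 7-10 cols 5-7 z=1 -> covers; best now B (z=1)
  C: rows 8-9 cols 6-7 z=6 -> covers; best now B (z=1)
  D: rows 4-6 cols 0-1 -> outside (row miss)
Winner: B at z=1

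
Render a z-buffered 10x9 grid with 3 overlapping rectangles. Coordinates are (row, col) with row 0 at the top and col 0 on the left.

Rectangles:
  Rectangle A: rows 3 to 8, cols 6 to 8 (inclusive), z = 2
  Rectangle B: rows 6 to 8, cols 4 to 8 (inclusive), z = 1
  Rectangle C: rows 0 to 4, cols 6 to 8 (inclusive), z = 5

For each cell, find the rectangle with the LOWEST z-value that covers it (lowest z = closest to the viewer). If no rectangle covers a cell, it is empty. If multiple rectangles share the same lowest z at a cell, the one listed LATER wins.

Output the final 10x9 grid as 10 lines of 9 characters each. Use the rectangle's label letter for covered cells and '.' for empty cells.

......CCC
......CCC
......CCC
......AAA
......AAA
......AAA
....BBBBB
....BBBBB
....BBBBB
.........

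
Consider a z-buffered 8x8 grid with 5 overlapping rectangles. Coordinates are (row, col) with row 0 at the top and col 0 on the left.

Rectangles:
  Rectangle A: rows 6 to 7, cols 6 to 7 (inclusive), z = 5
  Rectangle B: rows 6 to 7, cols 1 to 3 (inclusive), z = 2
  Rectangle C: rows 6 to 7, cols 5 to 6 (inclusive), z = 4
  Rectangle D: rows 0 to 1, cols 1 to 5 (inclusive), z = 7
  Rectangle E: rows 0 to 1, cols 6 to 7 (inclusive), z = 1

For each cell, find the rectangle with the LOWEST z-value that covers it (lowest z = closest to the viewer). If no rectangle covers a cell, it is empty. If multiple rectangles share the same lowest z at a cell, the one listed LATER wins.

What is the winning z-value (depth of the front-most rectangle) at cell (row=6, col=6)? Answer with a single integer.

Answer: 4

Derivation:
Check cell (6,6):
  A: rows 6-7 cols 6-7 z=5 -> covers; best now A (z=5)
  B: rows 6-7 cols 1-3 -> outside (col miss)
  C: rows 6-7 cols 5-6 z=4 -> covers; best now C (z=4)
  D: rows 0-1 cols 1-5 -> outside (row miss)
  E: rows 0-1 cols 6-7 -> outside (row miss)
Winner: C at z=4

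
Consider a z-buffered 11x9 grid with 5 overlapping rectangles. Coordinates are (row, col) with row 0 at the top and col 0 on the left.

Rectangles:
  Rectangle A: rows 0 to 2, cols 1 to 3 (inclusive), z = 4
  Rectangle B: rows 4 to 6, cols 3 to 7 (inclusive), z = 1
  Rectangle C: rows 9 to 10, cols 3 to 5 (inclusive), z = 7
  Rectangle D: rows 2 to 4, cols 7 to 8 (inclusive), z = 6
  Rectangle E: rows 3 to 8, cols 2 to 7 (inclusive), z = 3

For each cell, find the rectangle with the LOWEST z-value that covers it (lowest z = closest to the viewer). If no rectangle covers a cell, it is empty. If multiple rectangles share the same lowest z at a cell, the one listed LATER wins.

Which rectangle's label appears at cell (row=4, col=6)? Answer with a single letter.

Answer: B

Derivation:
Check cell (4,6):
  A: rows 0-2 cols 1-3 -> outside (row miss)
  B: rows 4-6 cols 3-7 z=1 -> covers; best now B (z=1)
  C: rows 9-10 cols 3-5 -> outside (row miss)
  D: rows 2-4 cols 7-8 -> outside (col miss)
  E: rows 3-8 cols 2-7 z=3 -> covers; best now B (z=1)
Winner: B at z=1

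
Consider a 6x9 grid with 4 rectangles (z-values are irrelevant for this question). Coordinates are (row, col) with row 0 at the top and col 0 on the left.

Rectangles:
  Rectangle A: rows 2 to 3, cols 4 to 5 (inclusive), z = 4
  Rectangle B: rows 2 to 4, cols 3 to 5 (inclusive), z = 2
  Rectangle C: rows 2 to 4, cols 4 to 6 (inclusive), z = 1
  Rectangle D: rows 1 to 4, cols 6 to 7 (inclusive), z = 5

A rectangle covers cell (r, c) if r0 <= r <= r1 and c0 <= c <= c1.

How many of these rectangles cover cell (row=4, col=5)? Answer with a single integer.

Check cell (4,5):
  A: rows 2-3 cols 4-5 -> outside (row miss)
  B: rows 2-4 cols 3-5 -> covers
  C: rows 2-4 cols 4-6 -> covers
  D: rows 1-4 cols 6-7 -> outside (col miss)
Count covering = 2

Answer: 2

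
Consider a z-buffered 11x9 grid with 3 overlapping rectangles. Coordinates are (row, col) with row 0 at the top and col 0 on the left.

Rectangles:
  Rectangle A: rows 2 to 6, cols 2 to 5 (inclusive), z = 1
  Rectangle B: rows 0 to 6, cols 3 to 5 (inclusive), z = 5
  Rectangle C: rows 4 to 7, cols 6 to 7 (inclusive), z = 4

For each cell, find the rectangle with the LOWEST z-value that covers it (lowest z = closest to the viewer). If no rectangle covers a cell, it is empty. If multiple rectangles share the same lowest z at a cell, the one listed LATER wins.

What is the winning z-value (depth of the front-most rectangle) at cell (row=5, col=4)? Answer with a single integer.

Answer: 1

Derivation:
Check cell (5,4):
  A: rows 2-6 cols 2-5 z=1 -> covers; best now A (z=1)
  B: rows 0-6 cols 3-5 z=5 -> covers; best now A (z=1)
  C: rows 4-7 cols 6-7 -> outside (col miss)
Winner: A at z=1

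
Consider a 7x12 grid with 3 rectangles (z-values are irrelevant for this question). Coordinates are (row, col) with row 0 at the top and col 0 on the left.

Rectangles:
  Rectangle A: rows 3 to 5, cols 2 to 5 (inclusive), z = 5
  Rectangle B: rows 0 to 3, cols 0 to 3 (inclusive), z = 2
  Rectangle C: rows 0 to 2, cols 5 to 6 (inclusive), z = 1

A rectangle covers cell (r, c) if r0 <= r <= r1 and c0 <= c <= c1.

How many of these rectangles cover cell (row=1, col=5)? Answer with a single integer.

Answer: 1

Derivation:
Check cell (1,5):
  A: rows 3-5 cols 2-5 -> outside (row miss)
  B: rows 0-3 cols 0-3 -> outside (col miss)
  C: rows 0-2 cols 5-6 -> covers
Count covering = 1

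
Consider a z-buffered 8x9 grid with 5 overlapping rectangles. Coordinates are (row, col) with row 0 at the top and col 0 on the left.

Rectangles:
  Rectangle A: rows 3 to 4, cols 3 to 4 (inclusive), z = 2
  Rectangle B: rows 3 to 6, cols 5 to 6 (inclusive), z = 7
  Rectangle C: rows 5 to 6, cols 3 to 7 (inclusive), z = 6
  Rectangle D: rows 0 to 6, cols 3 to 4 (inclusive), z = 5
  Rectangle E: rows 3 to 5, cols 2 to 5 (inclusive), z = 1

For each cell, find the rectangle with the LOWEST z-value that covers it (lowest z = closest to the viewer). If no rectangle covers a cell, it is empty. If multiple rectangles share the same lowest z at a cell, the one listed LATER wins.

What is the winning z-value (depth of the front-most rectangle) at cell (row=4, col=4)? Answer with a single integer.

Answer: 1

Derivation:
Check cell (4,4):
  A: rows 3-4 cols 3-4 z=2 -> covers; best now A (z=2)
  B: rows 3-6 cols 5-6 -> outside (col miss)
  C: rows 5-6 cols 3-7 -> outside (row miss)
  D: rows 0-6 cols 3-4 z=5 -> covers; best now A (z=2)
  E: rows 3-5 cols 2-5 z=1 -> covers; best now E (z=1)
Winner: E at z=1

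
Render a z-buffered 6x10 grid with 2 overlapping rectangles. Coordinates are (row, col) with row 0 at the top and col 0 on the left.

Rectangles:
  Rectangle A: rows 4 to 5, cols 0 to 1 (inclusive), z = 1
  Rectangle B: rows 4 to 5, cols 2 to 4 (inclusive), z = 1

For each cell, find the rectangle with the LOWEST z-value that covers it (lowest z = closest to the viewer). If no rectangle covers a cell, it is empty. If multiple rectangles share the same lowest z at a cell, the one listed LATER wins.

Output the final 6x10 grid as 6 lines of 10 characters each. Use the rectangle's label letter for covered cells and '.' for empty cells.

..........
..........
..........
..........
AABBB.....
AABBB.....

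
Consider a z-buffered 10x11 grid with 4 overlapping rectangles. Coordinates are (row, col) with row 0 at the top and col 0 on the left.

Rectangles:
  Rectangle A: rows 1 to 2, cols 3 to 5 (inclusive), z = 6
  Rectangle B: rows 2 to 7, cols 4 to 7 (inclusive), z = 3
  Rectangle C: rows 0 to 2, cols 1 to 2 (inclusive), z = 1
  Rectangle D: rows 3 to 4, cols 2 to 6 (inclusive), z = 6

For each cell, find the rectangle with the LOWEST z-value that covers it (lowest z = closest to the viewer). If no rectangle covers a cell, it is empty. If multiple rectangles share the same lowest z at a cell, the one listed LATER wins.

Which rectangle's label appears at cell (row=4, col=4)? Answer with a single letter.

Check cell (4,4):
  A: rows 1-2 cols 3-5 -> outside (row miss)
  B: rows 2-7 cols 4-7 z=3 -> covers; best now B (z=3)
  C: rows 0-2 cols 1-2 -> outside (row miss)
  D: rows 3-4 cols 2-6 z=6 -> covers; best now B (z=3)
Winner: B at z=3

Answer: B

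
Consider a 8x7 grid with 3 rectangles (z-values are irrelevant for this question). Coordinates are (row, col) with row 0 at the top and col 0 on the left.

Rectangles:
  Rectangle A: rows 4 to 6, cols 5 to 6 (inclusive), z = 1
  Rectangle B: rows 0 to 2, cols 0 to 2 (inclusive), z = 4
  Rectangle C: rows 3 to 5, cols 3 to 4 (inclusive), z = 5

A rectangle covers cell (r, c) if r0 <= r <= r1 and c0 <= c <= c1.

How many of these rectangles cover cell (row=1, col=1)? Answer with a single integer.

Answer: 1

Derivation:
Check cell (1,1):
  A: rows 4-6 cols 5-6 -> outside (row miss)
  B: rows 0-2 cols 0-2 -> covers
  C: rows 3-5 cols 3-4 -> outside (row miss)
Count covering = 1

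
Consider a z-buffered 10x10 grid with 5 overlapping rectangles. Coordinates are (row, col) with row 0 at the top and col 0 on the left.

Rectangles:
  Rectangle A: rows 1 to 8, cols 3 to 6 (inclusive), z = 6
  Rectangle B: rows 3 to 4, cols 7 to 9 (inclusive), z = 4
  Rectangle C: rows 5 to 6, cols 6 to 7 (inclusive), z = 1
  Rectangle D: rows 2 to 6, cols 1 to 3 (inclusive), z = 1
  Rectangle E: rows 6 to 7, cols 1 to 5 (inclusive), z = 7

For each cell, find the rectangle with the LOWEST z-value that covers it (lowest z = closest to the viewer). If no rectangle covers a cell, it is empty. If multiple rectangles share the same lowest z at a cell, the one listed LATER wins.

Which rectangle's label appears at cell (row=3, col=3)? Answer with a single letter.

Answer: D

Derivation:
Check cell (3,3):
  A: rows 1-8 cols 3-6 z=6 -> covers; best now A (z=6)
  B: rows 3-4 cols 7-9 -> outside (col miss)
  C: rows 5-6 cols 6-7 -> outside (row miss)
  D: rows 2-6 cols 1-3 z=1 -> covers; best now D (z=1)
  E: rows 6-7 cols 1-5 -> outside (row miss)
Winner: D at z=1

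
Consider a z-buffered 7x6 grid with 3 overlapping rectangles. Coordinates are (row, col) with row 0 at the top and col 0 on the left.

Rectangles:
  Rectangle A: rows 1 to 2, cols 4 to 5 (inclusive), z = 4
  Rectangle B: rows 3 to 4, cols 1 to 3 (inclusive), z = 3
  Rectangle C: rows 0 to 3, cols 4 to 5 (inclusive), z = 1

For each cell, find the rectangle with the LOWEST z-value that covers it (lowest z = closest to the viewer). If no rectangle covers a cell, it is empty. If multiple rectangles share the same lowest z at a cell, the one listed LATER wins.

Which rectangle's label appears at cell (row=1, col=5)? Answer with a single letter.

Answer: C

Derivation:
Check cell (1,5):
  A: rows 1-2 cols 4-5 z=4 -> covers; best now A (z=4)
  B: rows 3-4 cols 1-3 -> outside (row miss)
  C: rows 0-3 cols 4-5 z=1 -> covers; best now C (z=1)
Winner: C at z=1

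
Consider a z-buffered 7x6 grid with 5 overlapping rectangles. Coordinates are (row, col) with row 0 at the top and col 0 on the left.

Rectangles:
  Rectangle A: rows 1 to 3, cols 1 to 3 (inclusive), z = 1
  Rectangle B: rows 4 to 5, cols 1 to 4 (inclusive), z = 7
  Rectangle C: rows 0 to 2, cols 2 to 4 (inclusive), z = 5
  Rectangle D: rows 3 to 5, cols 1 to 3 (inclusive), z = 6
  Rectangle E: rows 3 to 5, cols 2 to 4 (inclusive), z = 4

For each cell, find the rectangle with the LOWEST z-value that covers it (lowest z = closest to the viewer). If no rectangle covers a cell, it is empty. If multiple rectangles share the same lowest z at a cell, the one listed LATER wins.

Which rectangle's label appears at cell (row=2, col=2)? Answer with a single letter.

Answer: A

Derivation:
Check cell (2,2):
  A: rows 1-3 cols 1-3 z=1 -> covers; best now A (z=1)
  B: rows 4-5 cols 1-4 -> outside (row miss)
  C: rows 0-2 cols 2-4 z=5 -> covers; best now A (z=1)
  D: rows 3-5 cols 1-3 -> outside (row miss)
  E: rows 3-5 cols 2-4 -> outside (row miss)
Winner: A at z=1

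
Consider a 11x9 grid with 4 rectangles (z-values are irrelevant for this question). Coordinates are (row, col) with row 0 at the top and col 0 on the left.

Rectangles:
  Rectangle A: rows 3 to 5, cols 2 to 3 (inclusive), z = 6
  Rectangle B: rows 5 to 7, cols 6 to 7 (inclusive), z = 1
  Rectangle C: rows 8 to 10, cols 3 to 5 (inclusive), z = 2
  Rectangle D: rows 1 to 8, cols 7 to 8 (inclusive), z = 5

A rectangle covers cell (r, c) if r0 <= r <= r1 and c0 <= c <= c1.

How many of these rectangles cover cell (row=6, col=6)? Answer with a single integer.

Answer: 1

Derivation:
Check cell (6,6):
  A: rows 3-5 cols 2-3 -> outside (row miss)
  B: rows 5-7 cols 6-7 -> covers
  C: rows 8-10 cols 3-5 -> outside (row miss)
  D: rows 1-8 cols 7-8 -> outside (col miss)
Count covering = 1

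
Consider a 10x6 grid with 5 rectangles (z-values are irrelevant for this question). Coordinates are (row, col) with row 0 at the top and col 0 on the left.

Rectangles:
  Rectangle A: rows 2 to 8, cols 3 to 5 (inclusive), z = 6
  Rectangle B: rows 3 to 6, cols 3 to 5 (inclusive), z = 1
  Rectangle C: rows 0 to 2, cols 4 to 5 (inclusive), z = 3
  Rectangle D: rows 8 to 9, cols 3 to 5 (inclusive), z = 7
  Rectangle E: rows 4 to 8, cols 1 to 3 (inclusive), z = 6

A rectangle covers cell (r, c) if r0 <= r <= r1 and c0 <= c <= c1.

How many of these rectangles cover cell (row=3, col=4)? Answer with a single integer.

Check cell (3,4):
  A: rows 2-8 cols 3-5 -> covers
  B: rows 3-6 cols 3-5 -> covers
  C: rows 0-2 cols 4-5 -> outside (row miss)
  D: rows 8-9 cols 3-5 -> outside (row miss)
  E: rows 4-8 cols 1-3 -> outside (row miss)
Count covering = 2

Answer: 2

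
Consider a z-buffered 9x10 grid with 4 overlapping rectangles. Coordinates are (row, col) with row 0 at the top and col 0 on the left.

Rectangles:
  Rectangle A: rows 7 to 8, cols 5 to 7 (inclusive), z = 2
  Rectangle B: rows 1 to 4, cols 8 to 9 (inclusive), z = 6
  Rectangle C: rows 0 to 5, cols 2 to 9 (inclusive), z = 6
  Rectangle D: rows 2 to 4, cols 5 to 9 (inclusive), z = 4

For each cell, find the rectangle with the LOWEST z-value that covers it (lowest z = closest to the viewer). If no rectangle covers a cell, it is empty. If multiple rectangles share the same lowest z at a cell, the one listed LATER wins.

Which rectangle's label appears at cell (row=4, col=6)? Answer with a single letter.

Answer: D

Derivation:
Check cell (4,6):
  A: rows 7-8 cols 5-7 -> outside (row miss)
  B: rows 1-4 cols 8-9 -> outside (col miss)
  C: rows 0-5 cols 2-9 z=6 -> covers; best now C (z=6)
  D: rows 2-4 cols 5-9 z=4 -> covers; best now D (z=4)
Winner: D at z=4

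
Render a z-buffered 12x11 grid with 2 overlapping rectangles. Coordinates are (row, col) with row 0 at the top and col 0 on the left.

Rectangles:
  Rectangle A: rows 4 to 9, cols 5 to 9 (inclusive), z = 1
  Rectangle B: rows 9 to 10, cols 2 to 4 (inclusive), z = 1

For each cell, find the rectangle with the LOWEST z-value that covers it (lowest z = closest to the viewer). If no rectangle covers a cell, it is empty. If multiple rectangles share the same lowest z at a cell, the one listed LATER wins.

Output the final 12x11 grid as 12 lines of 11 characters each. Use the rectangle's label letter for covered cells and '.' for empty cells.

...........
...........
...........
...........
.....AAAAA.
.....AAAAA.
.....AAAAA.
.....AAAAA.
.....AAAAA.
..BBBAAAAA.
..BBB......
...........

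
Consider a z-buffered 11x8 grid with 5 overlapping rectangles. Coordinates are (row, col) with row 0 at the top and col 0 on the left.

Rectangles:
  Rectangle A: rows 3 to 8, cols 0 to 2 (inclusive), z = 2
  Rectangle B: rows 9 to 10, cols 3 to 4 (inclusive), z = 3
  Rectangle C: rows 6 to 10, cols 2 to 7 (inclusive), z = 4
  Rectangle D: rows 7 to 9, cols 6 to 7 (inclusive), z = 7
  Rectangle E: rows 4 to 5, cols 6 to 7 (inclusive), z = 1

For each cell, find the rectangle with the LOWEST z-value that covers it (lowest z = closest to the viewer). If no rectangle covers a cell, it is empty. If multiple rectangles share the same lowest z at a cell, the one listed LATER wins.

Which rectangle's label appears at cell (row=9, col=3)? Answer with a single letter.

Answer: B

Derivation:
Check cell (9,3):
  A: rows 3-8 cols 0-2 -> outside (row miss)
  B: rows 9-10 cols 3-4 z=3 -> covers; best now B (z=3)
  C: rows 6-10 cols 2-7 z=4 -> covers; best now B (z=3)
  D: rows 7-9 cols 6-7 -> outside (col miss)
  E: rows 4-5 cols 6-7 -> outside (row miss)
Winner: B at z=3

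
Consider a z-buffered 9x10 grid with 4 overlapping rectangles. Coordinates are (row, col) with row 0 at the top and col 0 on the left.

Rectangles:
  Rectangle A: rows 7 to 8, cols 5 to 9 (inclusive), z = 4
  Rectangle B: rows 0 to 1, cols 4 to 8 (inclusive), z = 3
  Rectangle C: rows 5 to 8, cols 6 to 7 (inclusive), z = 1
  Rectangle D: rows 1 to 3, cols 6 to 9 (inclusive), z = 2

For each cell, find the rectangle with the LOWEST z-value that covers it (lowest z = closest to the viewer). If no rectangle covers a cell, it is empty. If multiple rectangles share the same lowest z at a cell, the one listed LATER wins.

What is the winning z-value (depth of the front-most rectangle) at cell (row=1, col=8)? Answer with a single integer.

Check cell (1,8):
  A: rows 7-8 cols 5-9 -> outside (row miss)
  B: rows 0-1 cols 4-8 z=3 -> covers; best now B (z=3)
  C: rows 5-8 cols 6-7 -> outside (row miss)
  D: rows 1-3 cols 6-9 z=2 -> covers; best now D (z=2)
Winner: D at z=2

Answer: 2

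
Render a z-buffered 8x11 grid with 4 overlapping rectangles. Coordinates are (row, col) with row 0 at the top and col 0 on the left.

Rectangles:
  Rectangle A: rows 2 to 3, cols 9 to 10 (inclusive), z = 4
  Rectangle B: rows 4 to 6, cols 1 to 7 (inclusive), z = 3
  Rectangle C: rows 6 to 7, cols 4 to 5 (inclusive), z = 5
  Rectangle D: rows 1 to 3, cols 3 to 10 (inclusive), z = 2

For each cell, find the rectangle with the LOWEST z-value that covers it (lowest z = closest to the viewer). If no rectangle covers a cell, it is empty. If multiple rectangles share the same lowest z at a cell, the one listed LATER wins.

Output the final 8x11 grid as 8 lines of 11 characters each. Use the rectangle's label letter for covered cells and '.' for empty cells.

...........
...DDDDDDDD
...DDDDDDDD
...DDDDDDDD
.BBBBBBB...
.BBBBBBB...
.BBBBBBB...
....CC.....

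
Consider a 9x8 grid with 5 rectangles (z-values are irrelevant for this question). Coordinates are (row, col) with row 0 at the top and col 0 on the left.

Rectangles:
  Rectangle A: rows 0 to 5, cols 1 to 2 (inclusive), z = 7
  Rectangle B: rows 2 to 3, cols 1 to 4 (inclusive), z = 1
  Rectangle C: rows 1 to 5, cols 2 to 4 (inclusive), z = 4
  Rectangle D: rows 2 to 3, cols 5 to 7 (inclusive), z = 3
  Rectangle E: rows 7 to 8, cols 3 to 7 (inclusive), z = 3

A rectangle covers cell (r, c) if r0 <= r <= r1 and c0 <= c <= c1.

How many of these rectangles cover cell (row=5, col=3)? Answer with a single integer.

Answer: 1

Derivation:
Check cell (5,3):
  A: rows 0-5 cols 1-2 -> outside (col miss)
  B: rows 2-3 cols 1-4 -> outside (row miss)
  C: rows 1-5 cols 2-4 -> covers
  D: rows 2-3 cols 5-7 -> outside (row miss)
  E: rows 7-8 cols 3-7 -> outside (row miss)
Count covering = 1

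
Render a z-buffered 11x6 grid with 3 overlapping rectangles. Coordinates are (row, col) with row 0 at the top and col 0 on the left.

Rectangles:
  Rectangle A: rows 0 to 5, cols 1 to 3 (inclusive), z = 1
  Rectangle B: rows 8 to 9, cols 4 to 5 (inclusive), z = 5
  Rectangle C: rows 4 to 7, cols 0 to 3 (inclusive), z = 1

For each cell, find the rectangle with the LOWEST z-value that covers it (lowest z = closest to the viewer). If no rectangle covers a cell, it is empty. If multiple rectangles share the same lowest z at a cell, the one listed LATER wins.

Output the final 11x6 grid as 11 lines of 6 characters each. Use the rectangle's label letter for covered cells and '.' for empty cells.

.AAA..
.AAA..
.AAA..
.AAA..
CCCC..
CCCC..
CCCC..
CCCC..
....BB
....BB
......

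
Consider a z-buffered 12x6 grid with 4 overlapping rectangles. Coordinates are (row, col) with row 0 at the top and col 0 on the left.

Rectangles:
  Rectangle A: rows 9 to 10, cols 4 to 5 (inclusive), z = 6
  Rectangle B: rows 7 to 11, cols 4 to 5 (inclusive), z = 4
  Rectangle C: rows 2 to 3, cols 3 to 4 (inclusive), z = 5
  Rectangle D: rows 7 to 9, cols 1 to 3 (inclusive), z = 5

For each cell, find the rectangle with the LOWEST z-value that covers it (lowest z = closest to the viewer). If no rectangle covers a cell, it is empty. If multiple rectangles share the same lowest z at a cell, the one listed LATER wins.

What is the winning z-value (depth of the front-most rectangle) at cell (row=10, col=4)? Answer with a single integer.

Answer: 4

Derivation:
Check cell (10,4):
  A: rows 9-10 cols 4-5 z=6 -> covers; best now A (z=6)
  B: rows 7-11 cols 4-5 z=4 -> covers; best now B (z=4)
  C: rows 2-3 cols 3-4 -> outside (row miss)
  D: rows 7-9 cols 1-3 -> outside (row miss)
Winner: B at z=4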